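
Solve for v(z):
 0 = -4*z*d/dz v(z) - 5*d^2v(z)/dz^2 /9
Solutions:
 v(z) = C1 + C2*erf(3*sqrt(10)*z/5)


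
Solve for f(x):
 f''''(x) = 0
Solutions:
 f(x) = C1 + C2*x + C3*x^2 + C4*x^3


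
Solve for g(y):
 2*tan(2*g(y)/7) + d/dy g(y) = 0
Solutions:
 g(y) = -7*asin(C1*exp(-4*y/7))/2 + 7*pi/2
 g(y) = 7*asin(C1*exp(-4*y/7))/2


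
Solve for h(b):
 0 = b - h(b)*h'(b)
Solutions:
 h(b) = -sqrt(C1 + b^2)
 h(b) = sqrt(C1 + b^2)


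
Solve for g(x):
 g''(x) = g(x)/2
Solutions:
 g(x) = C1*exp(-sqrt(2)*x/2) + C2*exp(sqrt(2)*x/2)


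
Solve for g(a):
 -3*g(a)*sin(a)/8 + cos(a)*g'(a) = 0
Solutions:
 g(a) = C1/cos(a)^(3/8)


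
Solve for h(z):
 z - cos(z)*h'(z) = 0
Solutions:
 h(z) = C1 + Integral(z/cos(z), z)


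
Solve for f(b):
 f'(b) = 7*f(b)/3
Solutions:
 f(b) = C1*exp(7*b/3)


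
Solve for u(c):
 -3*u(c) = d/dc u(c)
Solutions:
 u(c) = C1*exp(-3*c)


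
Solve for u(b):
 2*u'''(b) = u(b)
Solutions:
 u(b) = C3*exp(2^(2/3)*b/2) + (C1*sin(2^(2/3)*sqrt(3)*b/4) + C2*cos(2^(2/3)*sqrt(3)*b/4))*exp(-2^(2/3)*b/4)


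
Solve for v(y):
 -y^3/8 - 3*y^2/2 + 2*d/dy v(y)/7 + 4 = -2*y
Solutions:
 v(y) = C1 + 7*y^4/64 + 7*y^3/4 - 7*y^2/2 - 14*y


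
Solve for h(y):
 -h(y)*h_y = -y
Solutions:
 h(y) = -sqrt(C1 + y^2)
 h(y) = sqrt(C1 + y^2)


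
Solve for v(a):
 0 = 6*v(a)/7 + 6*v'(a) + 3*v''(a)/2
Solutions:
 v(a) = C1*exp(2*a*(-1 + sqrt(42)/7)) + C2*exp(-2*a*(sqrt(42)/7 + 1))


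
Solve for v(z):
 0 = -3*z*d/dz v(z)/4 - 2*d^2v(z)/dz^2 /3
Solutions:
 v(z) = C1 + C2*erf(3*z/4)


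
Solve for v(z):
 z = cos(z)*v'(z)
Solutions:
 v(z) = C1 + Integral(z/cos(z), z)


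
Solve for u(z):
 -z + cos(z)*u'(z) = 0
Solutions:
 u(z) = C1 + Integral(z/cos(z), z)


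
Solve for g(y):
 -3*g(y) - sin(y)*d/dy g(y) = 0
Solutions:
 g(y) = C1*(cos(y) + 1)^(3/2)/(cos(y) - 1)^(3/2)


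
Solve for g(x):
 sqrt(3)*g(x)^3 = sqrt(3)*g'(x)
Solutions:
 g(x) = -sqrt(2)*sqrt(-1/(C1 + x))/2
 g(x) = sqrt(2)*sqrt(-1/(C1 + x))/2


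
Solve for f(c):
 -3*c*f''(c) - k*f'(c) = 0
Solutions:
 f(c) = C1 + c^(1 - re(k)/3)*(C2*sin(log(c)*Abs(im(k))/3) + C3*cos(log(c)*im(k)/3))


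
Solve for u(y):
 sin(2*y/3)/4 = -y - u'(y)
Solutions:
 u(y) = C1 - y^2/2 + 3*cos(2*y/3)/8


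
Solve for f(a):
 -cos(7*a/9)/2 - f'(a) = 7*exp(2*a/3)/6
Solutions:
 f(a) = C1 - 7*exp(2*a/3)/4 - 9*sin(7*a/9)/14


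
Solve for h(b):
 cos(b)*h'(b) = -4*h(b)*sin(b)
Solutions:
 h(b) = C1*cos(b)^4


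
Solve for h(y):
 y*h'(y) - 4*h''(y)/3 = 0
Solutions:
 h(y) = C1 + C2*erfi(sqrt(6)*y/4)


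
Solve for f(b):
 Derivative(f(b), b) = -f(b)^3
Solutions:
 f(b) = -sqrt(2)*sqrt(-1/(C1 - b))/2
 f(b) = sqrt(2)*sqrt(-1/(C1 - b))/2


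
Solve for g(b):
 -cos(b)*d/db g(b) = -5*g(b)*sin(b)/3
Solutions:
 g(b) = C1/cos(b)^(5/3)


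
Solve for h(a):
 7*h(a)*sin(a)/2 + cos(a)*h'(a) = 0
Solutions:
 h(a) = C1*cos(a)^(7/2)


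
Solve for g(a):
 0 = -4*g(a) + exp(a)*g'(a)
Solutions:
 g(a) = C1*exp(-4*exp(-a))


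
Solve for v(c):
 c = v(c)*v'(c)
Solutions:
 v(c) = -sqrt(C1 + c^2)
 v(c) = sqrt(C1 + c^2)


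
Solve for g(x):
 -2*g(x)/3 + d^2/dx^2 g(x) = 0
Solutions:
 g(x) = C1*exp(-sqrt(6)*x/3) + C2*exp(sqrt(6)*x/3)


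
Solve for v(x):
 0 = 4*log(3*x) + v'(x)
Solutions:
 v(x) = C1 - 4*x*log(x) - x*log(81) + 4*x


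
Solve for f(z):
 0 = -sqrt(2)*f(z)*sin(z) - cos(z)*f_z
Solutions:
 f(z) = C1*cos(z)^(sqrt(2))


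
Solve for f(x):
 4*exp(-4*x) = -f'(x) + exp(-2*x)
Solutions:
 f(x) = C1 - exp(-2*x)/2 + exp(-4*x)


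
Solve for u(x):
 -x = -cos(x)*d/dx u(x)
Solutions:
 u(x) = C1 + Integral(x/cos(x), x)


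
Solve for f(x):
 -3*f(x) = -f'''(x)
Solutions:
 f(x) = C3*exp(3^(1/3)*x) + (C1*sin(3^(5/6)*x/2) + C2*cos(3^(5/6)*x/2))*exp(-3^(1/3)*x/2)


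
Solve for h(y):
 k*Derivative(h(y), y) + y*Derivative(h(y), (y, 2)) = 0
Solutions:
 h(y) = C1 + y^(1 - re(k))*(C2*sin(log(y)*Abs(im(k))) + C3*cos(log(y)*im(k)))


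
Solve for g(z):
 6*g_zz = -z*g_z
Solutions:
 g(z) = C1 + C2*erf(sqrt(3)*z/6)


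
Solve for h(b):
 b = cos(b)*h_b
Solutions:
 h(b) = C1 + Integral(b/cos(b), b)


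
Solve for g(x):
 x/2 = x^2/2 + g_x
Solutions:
 g(x) = C1 - x^3/6 + x^2/4


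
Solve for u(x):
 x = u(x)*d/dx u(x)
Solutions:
 u(x) = -sqrt(C1 + x^2)
 u(x) = sqrt(C1 + x^2)


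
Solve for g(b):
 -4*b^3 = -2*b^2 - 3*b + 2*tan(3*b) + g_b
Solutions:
 g(b) = C1 - b^4 + 2*b^3/3 + 3*b^2/2 + 2*log(cos(3*b))/3


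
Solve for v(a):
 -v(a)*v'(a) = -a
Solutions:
 v(a) = -sqrt(C1 + a^2)
 v(a) = sqrt(C1 + a^2)


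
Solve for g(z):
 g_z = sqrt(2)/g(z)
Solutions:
 g(z) = -sqrt(C1 + 2*sqrt(2)*z)
 g(z) = sqrt(C1 + 2*sqrt(2)*z)


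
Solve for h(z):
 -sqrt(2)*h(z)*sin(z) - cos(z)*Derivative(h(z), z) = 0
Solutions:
 h(z) = C1*cos(z)^(sqrt(2))


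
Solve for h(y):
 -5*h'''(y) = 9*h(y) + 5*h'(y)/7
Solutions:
 h(y) = C1*exp(y*(-10*3^(2/3)*490^(1/3)/(3969 + sqrt(15755061))^(1/3) + 2100^(1/3)*(3969 + sqrt(15755061))^(1/3))/420)*sin(3^(1/6)*y*(30*490^(1/3)/(3969 + sqrt(15755061))^(1/3) + 3^(2/3)*700^(1/3)*(3969 + sqrt(15755061))^(1/3))/420) + C2*exp(y*(-10*3^(2/3)*490^(1/3)/(3969 + sqrt(15755061))^(1/3) + 2100^(1/3)*(3969 + sqrt(15755061))^(1/3))/420)*cos(3^(1/6)*y*(30*490^(1/3)/(3969 + sqrt(15755061))^(1/3) + 3^(2/3)*700^(1/3)*(3969 + sqrt(15755061))^(1/3))/420) + C3*exp(-y*(-10*3^(2/3)*490^(1/3)/(3969 + sqrt(15755061))^(1/3) + 2100^(1/3)*(3969 + sqrt(15755061))^(1/3))/210)


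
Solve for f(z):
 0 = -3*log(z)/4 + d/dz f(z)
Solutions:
 f(z) = C1 + 3*z*log(z)/4 - 3*z/4


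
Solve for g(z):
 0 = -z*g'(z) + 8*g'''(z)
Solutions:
 g(z) = C1 + Integral(C2*airyai(z/2) + C3*airybi(z/2), z)


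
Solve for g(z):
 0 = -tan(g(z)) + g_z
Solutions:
 g(z) = pi - asin(C1*exp(z))
 g(z) = asin(C1*exp(z))


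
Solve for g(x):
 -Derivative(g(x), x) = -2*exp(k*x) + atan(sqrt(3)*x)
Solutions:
 g(x) = C1 - x*atan(sqrt(3)*x) + 2*Piecewise((exp(k*x)/k, Ne(k, 0)), (x, True)) + sqrt(3)*log(3*x^2 + 1)/6


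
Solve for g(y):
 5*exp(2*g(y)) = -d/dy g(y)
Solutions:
 g(y) = log(-sqrt(-1/(C1 - 5*y))) - log(2)/2
 g(y) = log(-1/(C1 - 5*y))/2 - log(2)/2


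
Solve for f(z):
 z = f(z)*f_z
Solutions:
 f(z) = -sqrt(C1 + z^2)
 f(z) = sqrt(C1 + z^2)


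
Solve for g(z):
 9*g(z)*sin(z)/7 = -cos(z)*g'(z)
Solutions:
 g(z) = C1*cos(z)^(9/7)


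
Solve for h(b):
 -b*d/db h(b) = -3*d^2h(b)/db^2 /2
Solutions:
 h(b) = C1 + C2*erfi(sqrt(3)*b/3)


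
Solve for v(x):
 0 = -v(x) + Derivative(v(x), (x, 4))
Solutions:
 v(x) = C1*exp(-x) + C2*exp(x) + C3*sin(x) + C4*cos(x)


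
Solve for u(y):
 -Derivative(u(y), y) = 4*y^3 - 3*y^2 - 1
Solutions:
 u(y) = C1 - y^4 + y^3 + y


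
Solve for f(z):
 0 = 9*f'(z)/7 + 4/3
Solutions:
 f(z) = C1 - 28*z/27


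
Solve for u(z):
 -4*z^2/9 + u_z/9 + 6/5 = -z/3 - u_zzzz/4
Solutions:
 u(z) = C1 + C4*exp(-2^(2/3)*3^(1/3)*z/3) + 4*z^3/3 - 3*z^2/2 - 54*z/5 + (C2*sin(2^(2/3)*3^(5/6)*z/6) + C3*cos(2^(2/3)*3^(5/6)*z/6))*exp(2^(2/3)*3^(1/3)*z/6)


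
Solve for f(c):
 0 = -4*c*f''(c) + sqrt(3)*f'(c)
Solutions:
 f(c) = C1 + C2*c^(sqrt(3)/4 + 1)


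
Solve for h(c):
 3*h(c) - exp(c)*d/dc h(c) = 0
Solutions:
 h(c) = C1*exp(-3*exp(-c))


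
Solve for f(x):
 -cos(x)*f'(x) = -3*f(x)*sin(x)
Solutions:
 f(x) = C1/cos(x)^3


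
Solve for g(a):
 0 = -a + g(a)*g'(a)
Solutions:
 g(a) = -sqrt(C1 + a^2)
 g(a) = sqrt(C1 + a^2)


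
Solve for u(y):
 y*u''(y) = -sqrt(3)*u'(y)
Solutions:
 u(y) = C1 + C2*y^(1 - sqrt(3))


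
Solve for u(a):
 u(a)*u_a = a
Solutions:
 u(a) = -sqrt(C1 + a^2)
 u(a) = sqrt(C1 + a^2)


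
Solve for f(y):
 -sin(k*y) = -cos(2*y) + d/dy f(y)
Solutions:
 f(y) = C1 + sin(2*y)/2 + cos(k*y)/k


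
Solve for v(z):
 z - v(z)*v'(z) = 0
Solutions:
 v(z) = -sqrt(C1 + z^2)
 v(z) = sqrt(C1 + z^2)


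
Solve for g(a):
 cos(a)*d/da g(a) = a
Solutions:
 g(a) = C1 + Integral(a/cos(a), a)


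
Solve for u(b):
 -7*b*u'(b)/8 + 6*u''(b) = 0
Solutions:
 u(b) = C1 + C2*erfi(sqrt(42)*b/24)


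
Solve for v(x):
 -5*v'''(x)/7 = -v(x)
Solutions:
 v(x) = C3*exp(5^(2/3)*7^(1/3)*x/5) + (C1*sin(sqrt(3)*5^(2/3)*7^(1/3)*x/10) + C2*cos(sqrt(3)*5^(2/3)*7^(1/3)*x/10))*exp(-5^(2/3)*7^(1/3)*x/10)


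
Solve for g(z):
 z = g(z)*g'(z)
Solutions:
 g(z) = -sqrt(C1 + z^2)
 g(z) = sqrt(C1 + z^2)


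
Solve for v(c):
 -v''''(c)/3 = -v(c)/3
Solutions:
 v(c) = C1*exp(-c) + C2*exp(c) + C3*sin(c) + C4*cos(c)


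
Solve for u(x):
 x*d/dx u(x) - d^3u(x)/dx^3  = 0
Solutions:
 u(x) = C1 + Integral(C2*airyai(x) + C3*airybi(x), x)


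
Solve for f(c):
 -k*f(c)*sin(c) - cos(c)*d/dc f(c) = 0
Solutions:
 f(c) = C1*exp(k*log(cos(c)))


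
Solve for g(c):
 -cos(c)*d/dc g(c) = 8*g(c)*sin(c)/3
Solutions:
 g(c) = C1*cos(c)^(8/3)


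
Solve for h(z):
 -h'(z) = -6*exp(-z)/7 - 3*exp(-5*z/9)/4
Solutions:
 h(z) = C1 - 6*exp(-z)/7 - 27*exp(-5*z/9)/20


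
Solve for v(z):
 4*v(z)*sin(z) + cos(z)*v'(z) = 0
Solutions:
 v(z) = C1*cos(z)^4


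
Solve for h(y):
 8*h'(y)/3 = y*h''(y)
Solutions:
 h(y) = C1 + C2*y^(11/3)


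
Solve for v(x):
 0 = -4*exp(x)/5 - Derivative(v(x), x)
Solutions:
 v(x) = C1 - 4*exp(x)/5


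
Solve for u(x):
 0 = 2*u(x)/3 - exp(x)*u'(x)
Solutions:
 u(x) = C1*exp(-2*exp(-x)/3)


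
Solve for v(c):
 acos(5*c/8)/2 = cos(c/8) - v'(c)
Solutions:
 v(c) = C1 - c*acos(5*c/8)/2 + sqrt(64 - 25*c^2)/10 + 8*sin(c/8)


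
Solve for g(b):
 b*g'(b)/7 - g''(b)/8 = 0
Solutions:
 g(b) = C1 + C2*erfi(2*sqrt(7)*b/7)


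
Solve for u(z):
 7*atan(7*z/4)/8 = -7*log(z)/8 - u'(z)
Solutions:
 u(z) = C1 - 7*z*log(z)/8 - 7*z*atan(7*z/4)/8 + 7*z/8 + log(49*z^2 + 16)/4


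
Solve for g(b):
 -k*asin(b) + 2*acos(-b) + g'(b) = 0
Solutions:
 g(b) = C1 - 2*b*acos(-b) + k*(b*asin(b) + sqrt(1 - b^2)) - 2*sqrt(1 - b^2)


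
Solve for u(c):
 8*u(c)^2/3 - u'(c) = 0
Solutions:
 u(c) = -3/(C1 + 8*c)


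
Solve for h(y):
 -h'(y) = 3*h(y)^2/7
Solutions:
 h(y) = 7/(C1 + 3*y)


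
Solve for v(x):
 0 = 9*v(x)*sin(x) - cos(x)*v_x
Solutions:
 v(x) = C1/cos(x)^9


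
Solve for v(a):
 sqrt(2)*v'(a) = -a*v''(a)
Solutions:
 v(a) = C1 + C2*a^(1 - sqrt(2))


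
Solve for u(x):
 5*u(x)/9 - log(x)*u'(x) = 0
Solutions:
 u(x) = C1*exp(5*li(x)/9)


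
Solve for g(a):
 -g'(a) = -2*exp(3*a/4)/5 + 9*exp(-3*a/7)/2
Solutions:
 g(a) = C1 + 8*exp(3*a/4)/15 + 21*exp(-3*a/7)/2


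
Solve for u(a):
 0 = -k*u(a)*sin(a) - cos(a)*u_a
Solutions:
 u(a) = C1*exp(k*log(cos(a)))


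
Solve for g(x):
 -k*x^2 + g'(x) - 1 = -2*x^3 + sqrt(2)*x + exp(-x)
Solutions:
 g(x) = C1 + k*x^3/3 - x^4/2 + sqrt(2)*x^2/2 + x - exp(-x)


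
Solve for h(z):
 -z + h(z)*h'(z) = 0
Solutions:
 h(z) = -sqrt(C1 + z^2)
 h(z) = sqrt(C1 + z^2)


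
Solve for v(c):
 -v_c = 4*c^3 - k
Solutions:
 v(c) = C1 - c^4 + c*k


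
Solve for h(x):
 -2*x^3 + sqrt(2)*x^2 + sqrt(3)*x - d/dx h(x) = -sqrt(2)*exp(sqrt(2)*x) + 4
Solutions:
 h(x) = C1 - x^4/2 + sqrt(2)*x^3/3 + sqrt(3)*x^2/2 - 4*x + exp(sqrt(2)*x)


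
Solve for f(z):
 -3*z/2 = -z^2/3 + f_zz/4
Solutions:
 f(z) = C1 + C2*z + z^4/9 - z^3


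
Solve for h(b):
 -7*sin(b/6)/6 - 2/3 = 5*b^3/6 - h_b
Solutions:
 h(b) = C1 + 5*b^4/24 + 2*b/3 - 7*cos(b/6)


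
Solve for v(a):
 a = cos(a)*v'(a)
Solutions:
 v(a) = C1 + Integral(a/cos(a), a)


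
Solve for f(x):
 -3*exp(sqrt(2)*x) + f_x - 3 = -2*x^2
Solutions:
 f(x) = C1 - 2*x^3/3 + 3*x + 3*sqrt(2)*exp(sqrt(2)*x)/2


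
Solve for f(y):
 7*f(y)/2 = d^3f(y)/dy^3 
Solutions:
 f(y) = C3*exp(2^(2/3)*7^(1/3)*y/2) + (C1*sin(2^(2/3)*sqrt(3)*7^(1/3)*y/4) + C2*cos(2^(2/3)*sqrt(3)*7^(1/3)*y/4))*exp(-2^(2/3)*7^(1/3)*y/4)


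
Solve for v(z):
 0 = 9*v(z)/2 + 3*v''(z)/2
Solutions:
 v(z) = C1*sin(sqrt(3)*z) + C2*cos(sqrt(3)*z)


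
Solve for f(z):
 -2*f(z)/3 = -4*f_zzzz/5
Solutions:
 f(z) = C1*exp(-5^(1/4)*6^(3/4)*z/6) + C2*exp(5^(1/4)*6^(3/4)*z/6) + C3*sin(5^(1/4)*6^(3/4)*z/6) + C4*cos(5^(1/4)*6^(3/4)*z/6)


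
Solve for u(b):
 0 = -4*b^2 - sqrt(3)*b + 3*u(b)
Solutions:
 u(b) = b*(4*b + sqrt(3))/3


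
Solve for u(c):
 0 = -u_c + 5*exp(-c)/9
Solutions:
 u(c) = C1 - 5*exp(-c)/9


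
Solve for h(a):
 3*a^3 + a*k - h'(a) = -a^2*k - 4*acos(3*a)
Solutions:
 h(a) = C1 + 3*a^4/4 + a^3*k/3 + a^2*k/2 + 4*a*acos(3*a) - 4*sqrt(1 - 9*a^2)/3


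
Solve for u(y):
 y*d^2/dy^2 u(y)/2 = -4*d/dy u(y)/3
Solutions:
 u(y) = C1 + C2/y^(5/3)


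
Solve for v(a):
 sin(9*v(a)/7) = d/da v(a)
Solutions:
 -a + 7*log(cos(9*v(a)/7) - 1)/18 - 7*log(cos(9*v(a)/7) + 1)/18 = C1


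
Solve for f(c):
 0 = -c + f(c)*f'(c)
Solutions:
 f(c) = -sqrt(C1 + c^2)
 f(c) = sqrt(C1 + c^2)


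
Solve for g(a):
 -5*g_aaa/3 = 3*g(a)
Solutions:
 g(a) = C3*exp(-15^(2/3)*a/5) + (C1*sin(3*3^(1/6)*5^(2/3)*a/10) + C2*cos(3*3^(1/6)*5^(2/3)*a/10))*exp(15^(2/3)*a/10)


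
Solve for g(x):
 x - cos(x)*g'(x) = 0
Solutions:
 g(x) = C1 + Integral(x/cos(x), x)


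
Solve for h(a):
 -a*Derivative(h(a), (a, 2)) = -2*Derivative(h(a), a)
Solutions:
 h(a) = C1 + C2*a^3


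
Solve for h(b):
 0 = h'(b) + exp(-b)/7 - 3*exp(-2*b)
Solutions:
 h(b) = C1 + exp(-b)/7 - 3*exp(-2*b)/2


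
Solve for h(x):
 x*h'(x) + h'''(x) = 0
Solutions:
 h(x) = C1 + Integral(C2*airyai(-x) + C3*airybi(-x), x)


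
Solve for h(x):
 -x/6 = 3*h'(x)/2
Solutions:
 h(x) = C1 - x^2/18


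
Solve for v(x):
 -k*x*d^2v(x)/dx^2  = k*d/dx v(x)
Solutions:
 v(x) = C1 + C2*log(x)


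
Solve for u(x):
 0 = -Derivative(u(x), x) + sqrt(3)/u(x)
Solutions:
 u(x) = -sqrt(C1 + 2*sqrt(3)*x)
 u(x) = sqrt(C1 + 2*sqrt(3)*x)


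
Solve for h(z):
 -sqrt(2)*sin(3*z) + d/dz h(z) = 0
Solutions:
 h(z) = C1 - sqrt(2)*cos(3*z)/3


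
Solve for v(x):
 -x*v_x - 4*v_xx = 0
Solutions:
 v(x) = C1 + C2*erf(sqrt(2)*x/4)


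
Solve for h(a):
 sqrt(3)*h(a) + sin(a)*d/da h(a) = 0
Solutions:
 h(a) = C1*(cos(a) + 1)^(sqrt(3)/2)/(cos(a) - 1)^(sqrt(3)/2)


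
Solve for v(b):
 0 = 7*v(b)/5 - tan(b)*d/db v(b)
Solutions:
 v(b) = C1*sin(b)^(7/5)


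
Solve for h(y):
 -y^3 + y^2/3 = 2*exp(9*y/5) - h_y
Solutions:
 h(y) = C1 + y^4/4 - y^3/9 + 10*exp(9*y/5)/9


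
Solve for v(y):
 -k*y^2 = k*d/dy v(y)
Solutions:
 v(y) = C1 - y^3/3


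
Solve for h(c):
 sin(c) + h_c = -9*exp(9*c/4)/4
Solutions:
 h(c) = C1 - exp(c)^(9/4) + cos(c)


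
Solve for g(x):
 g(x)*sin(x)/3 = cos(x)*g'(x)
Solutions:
 g(x) = C1/cos(x)^(1/3)


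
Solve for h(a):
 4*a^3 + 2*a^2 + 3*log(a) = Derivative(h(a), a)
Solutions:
 h(a) = C1 + a^4 + 2*a^3/3 + 3*a*log(a) - 3*a


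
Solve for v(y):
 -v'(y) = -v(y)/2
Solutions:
 v(y) = C1*exp(y/2)


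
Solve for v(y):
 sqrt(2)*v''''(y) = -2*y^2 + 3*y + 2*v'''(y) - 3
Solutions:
 v(y) = C1 + C2*y + C3*y^2 + C4*exp(sqrt(2)*y) + y^5/60 + y^4*(-3 + 2*sqrt(2))/48 + y^3*(10 - 3*sqrt(2))/24


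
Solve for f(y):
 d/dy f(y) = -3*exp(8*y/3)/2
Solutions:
 f(y) = C1 - 9*exp(8*y/3)/16


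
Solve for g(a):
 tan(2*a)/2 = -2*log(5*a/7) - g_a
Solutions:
 g(a) = C1 - 2*a*log(a) - 2*a*log(5) + 2*a + 2*a*log(7) + log(cos(2*a))/4


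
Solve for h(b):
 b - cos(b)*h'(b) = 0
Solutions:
 h(b) = C1 + Integral(b/cos(b), b)


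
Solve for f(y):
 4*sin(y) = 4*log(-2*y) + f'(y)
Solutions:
 f(y) = C1 - 4*y*log(-y) - 4*y*log(2) + 4*y - 4*cos(y)


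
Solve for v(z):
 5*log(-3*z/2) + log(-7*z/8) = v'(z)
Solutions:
 v(z) = C1 + 6*z*log(-z) + z*(-6 - 8*log(2) + log(1701))


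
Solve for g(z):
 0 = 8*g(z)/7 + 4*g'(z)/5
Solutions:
 g(z) = C1*exp(-10*z/7)


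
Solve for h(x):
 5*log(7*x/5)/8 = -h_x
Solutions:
 h(x) = C1 - 5*x*log(x)/8 - 5*x*log(7)/8 + 5*x/8 + 5*x*log(5)/8


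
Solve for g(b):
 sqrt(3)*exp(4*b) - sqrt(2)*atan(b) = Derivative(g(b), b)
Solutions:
 g(b) = C1 - sqrt(2)*(b*atan(b) - log(b^2 + 1)/2) + sqrt(3)*exp(4*b)/4


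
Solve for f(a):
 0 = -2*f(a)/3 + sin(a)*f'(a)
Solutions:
 f(a) = C1*(cos(a) - 1)^(1/3)/(cos(a) + 1)^(1/3)


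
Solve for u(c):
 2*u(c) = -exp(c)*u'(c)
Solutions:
 u(c) = C1*exp(2*exp(-c))


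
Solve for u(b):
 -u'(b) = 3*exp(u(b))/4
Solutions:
 u(b) = log(1/(C1 + 3*b)) + 2*log(2)


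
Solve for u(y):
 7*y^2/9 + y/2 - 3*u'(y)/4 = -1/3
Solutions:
 u(y) = C1 + 28*y^3/81 + y^2/3 + 4*y/9


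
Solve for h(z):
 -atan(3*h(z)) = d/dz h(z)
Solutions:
 Integral(1/atan(3*_y), (_y, h(z))) = C1 - z


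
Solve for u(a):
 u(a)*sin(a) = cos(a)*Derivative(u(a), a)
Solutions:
 u(a) = C1/cos(a)


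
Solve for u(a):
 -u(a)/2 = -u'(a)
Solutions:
 u(a) = C1*exp(a/2)


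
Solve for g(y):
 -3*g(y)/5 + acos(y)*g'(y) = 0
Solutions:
 g(y) = C1*exp(3*Integral(1/acos(y), y)/5)


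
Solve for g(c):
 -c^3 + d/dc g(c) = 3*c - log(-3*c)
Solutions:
 g(c) = C1 + c^4/4 + 3*c^2/2 - c*log(-c) + c*(1 - log(3))


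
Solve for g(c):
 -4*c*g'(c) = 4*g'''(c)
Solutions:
 g(c) = C1 + Integral(C2*airyai(-c) + C3*airybi(-c), c)


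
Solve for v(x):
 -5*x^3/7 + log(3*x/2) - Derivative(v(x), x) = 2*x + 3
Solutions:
 v(x) = C1 - 5*x^4/28 - x^2 + x*log(x) - 4*x + x*log(3/2)


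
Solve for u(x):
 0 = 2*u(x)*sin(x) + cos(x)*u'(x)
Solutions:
 u(x) = C1*cos(x)^2


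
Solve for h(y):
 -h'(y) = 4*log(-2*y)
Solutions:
 h(y) = C1 - 4*y*log(-y) + 4*y*(1 - log(2))


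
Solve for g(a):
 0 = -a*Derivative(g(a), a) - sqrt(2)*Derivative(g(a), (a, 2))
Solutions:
 g(a) = C1 + C2*erf(2^(1/4)*a/2)


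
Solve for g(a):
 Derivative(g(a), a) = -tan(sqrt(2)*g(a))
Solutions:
 g(a) = sqrt(2)*(pi - asin(C1*exp(-sqrt(2)*a)))/2
 g(a) = sqrt(2)*asin(C1*exp(-sqrt(2)*a))/2


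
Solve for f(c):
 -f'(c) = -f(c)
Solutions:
 f(c) = C1*exp(c)


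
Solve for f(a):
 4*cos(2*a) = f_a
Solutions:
 f(a) = C1 + 2*sin(2*a)


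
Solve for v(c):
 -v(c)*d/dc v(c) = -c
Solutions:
 v(c) = -sqrt(C1 + c^2)
 v(c) = sqrt(C1 + c^2)


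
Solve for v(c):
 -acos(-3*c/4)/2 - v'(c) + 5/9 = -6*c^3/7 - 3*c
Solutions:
 v(c) = C1 + 3*c^4/14 + 3*c^2/2 - c*acos(-3*c/4)/2 + 5*c/9 - sqrt(16 - 9*c^2)/6


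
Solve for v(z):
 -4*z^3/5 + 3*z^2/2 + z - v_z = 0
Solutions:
 v(z) = C1 - z^4/5 + z^3/2 + z^2/2


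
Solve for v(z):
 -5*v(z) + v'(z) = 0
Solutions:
 v(z) = C1*exp(5*z)


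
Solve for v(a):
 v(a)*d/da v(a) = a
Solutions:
 v(a) = -sqrt(C1 + a^2)
 v(a) = sqrt(C1 + a^2)


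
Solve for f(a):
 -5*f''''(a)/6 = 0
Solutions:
 f(a) = C1 + C2*a + C3*a^2 + C4*a^3


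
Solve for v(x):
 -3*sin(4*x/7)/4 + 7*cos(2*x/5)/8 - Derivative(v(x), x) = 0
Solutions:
 v(x) = C1 + 35*sin(2*x/5)/16 + 21*cos(4*x/7)/16


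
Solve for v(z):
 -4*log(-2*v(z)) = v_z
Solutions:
 Integral(1/(log(-_y) + log(2)), (_y, v(z)))/4 = C1 - z


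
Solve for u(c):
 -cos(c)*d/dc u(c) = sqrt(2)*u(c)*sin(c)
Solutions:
 u(c) = C1*cos(c)^(sqrt(2))


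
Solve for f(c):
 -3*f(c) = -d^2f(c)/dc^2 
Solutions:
 f(c) = C1*exp(-sqrt(3)*c) + C2*exp(sqrt(3)*c)


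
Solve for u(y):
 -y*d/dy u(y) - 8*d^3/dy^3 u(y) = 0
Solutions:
 u(y) = C1 + Integral(C2*airyai(-y/2) + C3*airybi(-y/2), y)


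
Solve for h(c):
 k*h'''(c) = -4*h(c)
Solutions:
 h(c) = C1*exp(2^(2/3)*c*(-1/k)^(1/3)) + C2*exp(2^(2/3)*c*(-1/k)^(1/3)*(-1 + sqrt(3)*I)/2) + C3*exp(-2^(2/3)*c*(-1/k)^(1/3)*(1 + sqrt(3)*I)/2)


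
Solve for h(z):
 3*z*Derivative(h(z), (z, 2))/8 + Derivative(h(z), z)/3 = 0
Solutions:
 h(z) = C1 + C2*z^(1/9)


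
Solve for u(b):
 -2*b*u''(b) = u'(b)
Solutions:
 u(b) = C1 + C2*sqrt(b)


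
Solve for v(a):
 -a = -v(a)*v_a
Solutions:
 v(a) = -sqrt(C1 + a^2)
 v(a) = sqrt(C1 + a^2)


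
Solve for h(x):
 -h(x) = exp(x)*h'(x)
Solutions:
 h(x) = C1*exp(exp(-x))


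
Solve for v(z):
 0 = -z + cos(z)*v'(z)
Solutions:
 v(z) = C1 + Integral(z/cos(z), z)


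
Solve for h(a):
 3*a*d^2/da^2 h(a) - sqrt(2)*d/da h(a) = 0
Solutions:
 h(a) = C1 + C2*a^(sqrt(2)/3 + 1)


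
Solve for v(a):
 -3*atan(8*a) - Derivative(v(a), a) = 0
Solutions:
 v(a) = C1 - 3*a*atan(8*a) + 3*log(64*a^2 + 1)/16


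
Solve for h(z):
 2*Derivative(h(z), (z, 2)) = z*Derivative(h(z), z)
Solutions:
 h(z) = C1 + C2*erfi(z/2)


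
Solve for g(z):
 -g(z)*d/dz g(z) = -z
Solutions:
 g(z) = -sqrt(C1 + z^2)
 g(z) = sqrt(C1 + z^2)


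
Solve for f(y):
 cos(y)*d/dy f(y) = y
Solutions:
 f(y) = C1 + Integral(y/cos(y), y)


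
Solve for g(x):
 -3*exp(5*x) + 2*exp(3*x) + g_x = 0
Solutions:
 g(x) = C1 + 3*exp(5*x)/5 - 2*exp(3*x)/3


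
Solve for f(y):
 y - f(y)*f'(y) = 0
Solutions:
 f(y) = -sqrt(C1 + y^2)
 f(y) = sqrt(C1 + y^2)


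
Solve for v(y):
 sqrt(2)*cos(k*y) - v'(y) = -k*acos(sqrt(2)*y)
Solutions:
 v(y) = C1 + k*(y*acos(sqrt(2)*y) - sqrt(2)*sqrt(1 - 2*y^2)/2) + sqrt(2)*Piecewise((sin(k*y)/k, Ne(k, 0)), (y, True))


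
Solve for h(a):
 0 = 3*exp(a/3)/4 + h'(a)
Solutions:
 h(a) = C1 - 9*exp(a/3)/4


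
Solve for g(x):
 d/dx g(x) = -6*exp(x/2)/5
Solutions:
 g(x) = C1 - 12*exp(x/2)/5


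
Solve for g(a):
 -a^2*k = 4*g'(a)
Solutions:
 g(a) = C1 - a^3*k/12


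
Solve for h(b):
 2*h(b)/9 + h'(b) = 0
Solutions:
 h(b) = C1*exp(-2*b/9)


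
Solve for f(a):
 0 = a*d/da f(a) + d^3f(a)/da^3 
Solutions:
 f(a) = C1 + Integral(C2*airyai(-a) + C3*airybi(-a), a)


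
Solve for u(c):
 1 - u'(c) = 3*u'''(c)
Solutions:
 u(c) = C1 + C2*sin(sqrt(3)*c/3) + C3*cos(sqrt(3)*c/3) + c


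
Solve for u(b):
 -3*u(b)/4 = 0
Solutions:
 u(b) = 0


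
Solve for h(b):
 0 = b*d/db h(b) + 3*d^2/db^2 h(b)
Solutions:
 h(b) = C1 + C2*erf(sqrt(6)*b/6)


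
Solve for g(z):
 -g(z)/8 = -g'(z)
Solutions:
 g(z) = C1*exp(z/8)


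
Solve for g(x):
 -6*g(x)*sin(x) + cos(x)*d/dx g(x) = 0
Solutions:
 g(x) = C1/cos(x)^6


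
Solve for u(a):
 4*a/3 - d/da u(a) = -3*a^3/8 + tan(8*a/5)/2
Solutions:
 u(a) = C1 + 3*a^4/32 + 2*a^2/3 + 5*log(cos(8*a/5))/16


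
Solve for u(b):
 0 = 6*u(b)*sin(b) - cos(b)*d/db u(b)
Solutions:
 u(b) = C1/cos(b)^6


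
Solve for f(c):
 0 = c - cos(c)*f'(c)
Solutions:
 f(c) = C1 + Integral(c/cos(c), c)


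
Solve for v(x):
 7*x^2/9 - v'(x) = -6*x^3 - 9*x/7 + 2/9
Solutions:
 v(x) = C1 + 3*x^4/2 + 7*x^3/27 + 9*x^2/14 - 2*x/9


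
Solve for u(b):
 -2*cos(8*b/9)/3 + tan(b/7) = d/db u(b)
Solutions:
 u(b) = C1 - 7*log(cos(b/7)) - 3*sin(8*b/9)/4


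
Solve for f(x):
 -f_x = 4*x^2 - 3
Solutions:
 f(x) = C1 - 4*x^3/3 + 3*x


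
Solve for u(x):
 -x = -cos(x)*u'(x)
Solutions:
 u(x) = C1 + Integral(x/cos(x), x)


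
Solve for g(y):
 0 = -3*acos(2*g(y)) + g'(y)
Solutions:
 Integral(1/acos(2*_y), (_y, g(y))) = C1 + 3*y


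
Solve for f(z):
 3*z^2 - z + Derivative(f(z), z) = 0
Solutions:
 f(z) = C1 - z^3 + z^2/2


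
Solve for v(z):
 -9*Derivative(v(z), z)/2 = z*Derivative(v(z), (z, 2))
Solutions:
 v(z) = C1 + C2/z^(7/2)


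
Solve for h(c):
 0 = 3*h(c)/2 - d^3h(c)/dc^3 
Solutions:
 h(c) = C3*exp(2^(2/3)*3^(1/3)*c/2) + (C1*sin(2^(2/3)*3^(5/6)*c/4) + C2*cos(2^(2/3)*3^(5/6)*c/4))*exp(-2^(2/3)*3^(1/3)*c/4)


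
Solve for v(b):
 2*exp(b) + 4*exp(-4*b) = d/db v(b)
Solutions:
 v(b) = C1 + 2*exp(b) - exp(-4*b)


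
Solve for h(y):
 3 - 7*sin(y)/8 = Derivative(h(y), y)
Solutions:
 h(y) = C1 + 3*y + 7*cos(y)/8


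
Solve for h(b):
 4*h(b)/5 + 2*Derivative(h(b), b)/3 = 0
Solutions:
 h(b) = C1*exp(-6*b/5)


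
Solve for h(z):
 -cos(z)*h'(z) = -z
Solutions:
 h(z) = C1 + Integral(z/cos(z), z)


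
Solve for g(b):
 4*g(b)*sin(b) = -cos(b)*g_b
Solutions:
 g(b) = C1*cos(b)^4


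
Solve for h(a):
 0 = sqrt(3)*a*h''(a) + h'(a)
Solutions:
 h(a) = C1 + C2*a^(1 - sqrt(3)/3)


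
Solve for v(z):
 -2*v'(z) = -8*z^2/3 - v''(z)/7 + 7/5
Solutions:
 v(z) = C1 + C2*exp(14*z) + 4*z^3/9 + 2*z^2/21 - 1009*z/1470


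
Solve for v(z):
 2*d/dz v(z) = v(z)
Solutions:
 v(z) = C1*exp(z/2)


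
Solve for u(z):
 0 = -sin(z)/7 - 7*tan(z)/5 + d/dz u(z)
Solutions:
 u(z) = C1 - 7*log(cos(z))/5 - cos(z)/7


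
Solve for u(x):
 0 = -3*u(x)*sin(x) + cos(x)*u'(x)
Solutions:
 u(x) = C1/cos(x)^3


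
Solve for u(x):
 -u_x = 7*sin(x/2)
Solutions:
 u(x) = C1 + 14*cos(x/2)


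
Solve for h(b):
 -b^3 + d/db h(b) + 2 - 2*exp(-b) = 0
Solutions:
 h(b) = C1 + b^4/4 - 2*b - 2*exp(-b)


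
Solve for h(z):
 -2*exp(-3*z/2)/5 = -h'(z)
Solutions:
 h(z) = C1 - 4*exp(-3*z/2)/15


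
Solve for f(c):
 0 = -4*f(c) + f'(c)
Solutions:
 f(c) = C1*exp(4*c)


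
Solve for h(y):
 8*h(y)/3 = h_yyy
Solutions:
 h(y) = C3*exp(2*3^(2/3)*y/3) + (C1*sin(3^(1/6)*y) + C2*cos(3^(1/6)*y))*exp(-3^(2/3)*y/3)


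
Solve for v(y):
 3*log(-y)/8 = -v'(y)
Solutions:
 v(y) = C1 - 3*y*log(-y)/8 + 3*y/8


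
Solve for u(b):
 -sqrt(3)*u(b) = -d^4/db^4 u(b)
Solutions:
 u(b) = C1*exp(-3^(1/8)*b) + C2*exp(3^(1/8)*b) + C3*sin(3^(1/8)*b) + C4*cos(3^(1/8)*b)


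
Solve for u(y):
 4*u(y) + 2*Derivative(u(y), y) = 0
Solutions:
 u(y) = C1*exp(-2*y)


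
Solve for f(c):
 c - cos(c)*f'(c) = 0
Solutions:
 f(c) = C1 + Integral(c/cos(c), c)


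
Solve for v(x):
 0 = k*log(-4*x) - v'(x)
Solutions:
 v(x) = C1 + k*x*log(-x) + k*x*(-1 + 2*log(2))


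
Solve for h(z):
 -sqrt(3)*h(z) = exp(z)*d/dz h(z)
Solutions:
 h(z) = C1*exp(sqrt(3)*exp(-z))


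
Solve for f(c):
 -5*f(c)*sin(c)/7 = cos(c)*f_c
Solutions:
 f(c) = C1*cos(c)^(5/7)


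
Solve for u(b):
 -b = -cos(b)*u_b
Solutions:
 u(b) = C1 + Integral(b/cos(b), b)


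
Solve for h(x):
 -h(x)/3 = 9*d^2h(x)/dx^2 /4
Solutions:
 h(x) = C1*sin(2*sqrt(3)*x/9) + C2*cos(2*sqrt(3)*x/9)


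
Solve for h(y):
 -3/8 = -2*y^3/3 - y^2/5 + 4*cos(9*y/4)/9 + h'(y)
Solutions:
 h(y) = C1 + y^4/6 + y^3/15 - 3*y/8 - 16*sin(9*y/4)/81


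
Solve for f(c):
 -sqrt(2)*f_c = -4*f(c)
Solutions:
 f(c) = C1*exp(2*sqrt(2)*c)


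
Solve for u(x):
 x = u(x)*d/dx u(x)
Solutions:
 u(x) = -sqrt(C1 + x^2)
 u(x) = sqrt(C1 + x^2)


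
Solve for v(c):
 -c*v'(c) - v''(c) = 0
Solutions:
 v(c) = C1 + C2*erf(sqrt(2)*c/2)


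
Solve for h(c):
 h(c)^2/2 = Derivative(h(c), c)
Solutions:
 h(c) = -2/(C1 + c)


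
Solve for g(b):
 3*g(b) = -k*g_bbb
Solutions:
 g(b) = C1*exp(3^(1/3)*b*(-1/k)^(1/3)) + C2*exp(b*(-1/k)^(1/3)*(-3^(1/3) + 3^(5/6)*I)/2) + C3*exp(-b*(-1/k)^(1/3)*(3^(1/3) + 3^(5/6)*I)/2)


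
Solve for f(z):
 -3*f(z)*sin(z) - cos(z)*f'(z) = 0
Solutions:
 f(z) = C1*cos(z)^3


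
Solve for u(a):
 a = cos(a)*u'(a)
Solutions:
 u(a) = C1 + Integral(a/cos(a), a)


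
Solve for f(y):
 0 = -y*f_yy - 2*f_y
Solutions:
 f(y) = C1 + C2/y


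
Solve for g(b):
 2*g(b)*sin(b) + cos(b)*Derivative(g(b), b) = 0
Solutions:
 g(b) = C1*cos(b)^2


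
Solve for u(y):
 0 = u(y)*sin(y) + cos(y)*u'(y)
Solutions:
 u(y) = C1*cos(y)


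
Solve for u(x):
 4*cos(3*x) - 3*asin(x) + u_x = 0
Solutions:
 u(x) = C1 + 3*x*asin(x) + 3*sqrt(1 - x^2) - 4*sin(3*x)/3


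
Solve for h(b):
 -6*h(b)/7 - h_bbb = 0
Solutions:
 h(b) = C3*exp(-6^(1/3)*7^(2/3)*b/7) + (C1*sin(2^(1/3)*3^(5/6)*7^(2/3)*b/14) + C2*cos(2^(1/3)*3^(5/6)*7^(2/3)*b/14))*exp(6^(1/3)*7^(2/3)*b/14)


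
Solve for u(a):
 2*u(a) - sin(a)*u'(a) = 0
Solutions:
 u(a) = C1*(cos(a) - 1)/(cos(a) + 1)


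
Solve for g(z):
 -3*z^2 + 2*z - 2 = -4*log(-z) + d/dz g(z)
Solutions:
 g(z) = C1 - z^3 + z^2 + 4*z*log(-z) - 6*z


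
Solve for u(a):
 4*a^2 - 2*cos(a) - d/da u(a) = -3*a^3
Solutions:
 u(a) = C1 + 3*a^4/4 + 4*a^3/3 - 2*sin(a)


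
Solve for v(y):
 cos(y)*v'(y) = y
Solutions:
 v(y) = C1 + Integral(y/cos(y), y)


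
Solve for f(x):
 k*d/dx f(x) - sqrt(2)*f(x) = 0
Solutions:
 f(x) = C1*exp(sqrt(2)*x/k)


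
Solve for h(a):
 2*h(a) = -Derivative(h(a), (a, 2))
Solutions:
 h(a) = C1*sin(sqrt(2)*a) + C2*cos(sqrt(2)*a)


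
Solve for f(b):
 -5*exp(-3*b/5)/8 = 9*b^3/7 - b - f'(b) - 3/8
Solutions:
 f(b) = C1 + 9*b^4/28 - b^2/2 - 3*b/8 - 25*exp(-3*b/5)/24


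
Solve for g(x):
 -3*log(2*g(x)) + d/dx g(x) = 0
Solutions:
 -Integral(1/(log(_y) + log(2)), (_y, g(x)))/3 = C1 - x


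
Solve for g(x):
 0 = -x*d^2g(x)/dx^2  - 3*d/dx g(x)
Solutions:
 g(x) = C1 + C2/x^2


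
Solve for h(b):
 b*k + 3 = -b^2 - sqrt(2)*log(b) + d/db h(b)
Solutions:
 h(b) = C1 + b^3/3 + b^2*k/2 + sqrt(2)*b*log(b) - sqrt(2)*b + 3*b


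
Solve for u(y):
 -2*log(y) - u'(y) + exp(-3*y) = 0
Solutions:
 u(y) = C1 - 2*y*log(y) + 2*y - exp(-3*y)/3


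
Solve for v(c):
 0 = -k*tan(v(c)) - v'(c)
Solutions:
 v(c) = pi - asin(C1*exp(-c*k))
 v(c) = asin(C1*exp(-c*k))


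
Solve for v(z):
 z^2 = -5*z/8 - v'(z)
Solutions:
 v(z) = C1 - z^3/3 - 5*z^2/16


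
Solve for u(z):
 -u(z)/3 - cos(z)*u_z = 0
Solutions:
 u(z) = C1*(sin(z) - 1)^(1/6)/(sin(z) + 1)^(1/6)


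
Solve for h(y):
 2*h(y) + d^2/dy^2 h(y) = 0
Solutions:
 h(y) = C1*sin(sqrt(2)*y) + C2*cos(sqrt(2)*y)


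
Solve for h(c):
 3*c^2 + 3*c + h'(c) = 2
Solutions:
 h(c) = C1 - c^3 - 3*c^2/2 + 2*c


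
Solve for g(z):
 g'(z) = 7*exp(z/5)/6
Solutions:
 g(z) = C1 + 35*exp(z/5)/6


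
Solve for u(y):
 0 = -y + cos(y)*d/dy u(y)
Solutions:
 u(y) = C1 + Integral(y/cos(y), y)


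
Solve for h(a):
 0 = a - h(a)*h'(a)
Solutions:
 h(a) = -sqrt(C1 + a^2)
 h(a) = sqrt(C1 + a^2)


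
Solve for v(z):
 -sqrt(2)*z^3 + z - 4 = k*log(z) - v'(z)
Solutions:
 v(z) = C1 + k*z*log(z) - k*z + sqrt(2)*z^4/4 - z^2/2 + 4*z


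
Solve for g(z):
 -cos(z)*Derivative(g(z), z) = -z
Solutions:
 g(z) = C1 + Integral(z/cos(z), z)


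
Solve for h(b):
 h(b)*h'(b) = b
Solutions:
 h(b) = -sqrt(C1 + b^2)
 h(b) = sqrt(C1 + b^2)


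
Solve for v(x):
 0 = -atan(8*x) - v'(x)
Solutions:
 v(x) = C1 - x*atan(8*x) + log(64*x^2 + 1)/16


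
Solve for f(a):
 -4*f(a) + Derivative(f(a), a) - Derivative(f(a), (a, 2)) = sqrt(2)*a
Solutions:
 f(a) = -sqrt(2)*a/4 + (C1*sin(sqrt(15)*a/2) + C2*cos(sqrt(15)*a/2))*exp(a/2) - sqrt(2)/16


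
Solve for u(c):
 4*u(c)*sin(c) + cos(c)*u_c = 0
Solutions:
 u(c) = C1*cos(c)^4


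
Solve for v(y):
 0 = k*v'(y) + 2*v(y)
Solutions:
 v(y) = C1*exp(-2*y/k)


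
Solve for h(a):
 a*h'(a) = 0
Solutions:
 h(a) = C1


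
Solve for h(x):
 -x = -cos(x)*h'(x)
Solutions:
 h(x) = C1 + Integral(x/cos(x), x)


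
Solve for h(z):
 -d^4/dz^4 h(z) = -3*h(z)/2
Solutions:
 h(z) = C1*exp(-2^(3/4)*3^(1/4)*z/2) + C2*exp(2^(3/4)*3^(1/4)*z/2) + C3*sin(2^(3/4)*3^(1/4)*z/2) + C4*cos(2^(3/4)*3^(1/4)*z/2)


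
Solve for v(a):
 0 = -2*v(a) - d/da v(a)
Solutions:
 v(a) = C1*exp(-2*a)


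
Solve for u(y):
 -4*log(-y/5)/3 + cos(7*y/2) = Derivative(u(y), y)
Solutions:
 u(y) = C1 - 4*y*log(-y)/3 + 4*y/3 + 4*y*log(5)/3 + 2*sin(7*y/2)/7


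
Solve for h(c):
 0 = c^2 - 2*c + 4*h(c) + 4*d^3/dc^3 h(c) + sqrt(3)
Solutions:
 h(c) = C3*exp(-c) - c^2/4 + c/2 + (C1*sin(sqrt(3)*c/2) + C2*cos(sqrt(3)*c/2))*exp(c/2) - sqrt(3)/4


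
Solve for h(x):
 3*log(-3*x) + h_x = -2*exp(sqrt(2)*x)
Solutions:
 h(x) = C1 - 3*x*log(-x) + 3*x*(1 - log(3)) - sqrt(2)*exp(sqrt(2)*x)


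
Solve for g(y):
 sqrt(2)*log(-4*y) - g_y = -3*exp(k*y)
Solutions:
 g(y) = C1 + sqrt(2)*y*log(-y) + sqrt(2)*y*(-1 + 2*log(2)) + Piecewise((3*exp(k*y)/k, Ne(k, 0)), (3*y, True))


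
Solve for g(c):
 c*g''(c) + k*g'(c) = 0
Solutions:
 g(c) = C1 + c^(1 - re(k))*(C2*sin(log(c)*Abs(im(k))) + C3*cos(log(c)*im(k)))


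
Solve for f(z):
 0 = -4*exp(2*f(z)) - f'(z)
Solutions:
 f(z) = log(-sqrt(-1/(C1 - 4*z))) - log(2)/2
 f(z) = log(-1/(C1 - 4*z))/2 - log(2)/2


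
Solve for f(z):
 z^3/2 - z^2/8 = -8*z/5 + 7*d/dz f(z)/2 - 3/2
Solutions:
 f(z) = C1 + z^4/28 - z^3/84 + 8*z^2/35 + 3*z/7


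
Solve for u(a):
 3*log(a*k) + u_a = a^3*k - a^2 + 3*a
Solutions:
 u(a) = C1 + a^4*k/4 - a^3/3 + 3*a^2/2 - 3*a*log(a*k) + 3*a


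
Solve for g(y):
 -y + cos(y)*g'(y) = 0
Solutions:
 g(y) = C1 + Integral(y/cos(y), y)


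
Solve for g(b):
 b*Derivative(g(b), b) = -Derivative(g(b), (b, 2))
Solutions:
 g(b) = C1 + C2*erf(sqrt(2)*b/2)


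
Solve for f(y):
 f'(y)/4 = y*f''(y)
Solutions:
 f(y) = C1 + C2*y^(5/4)


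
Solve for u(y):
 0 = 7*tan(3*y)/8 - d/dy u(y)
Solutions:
 u(y) = C1 - 7*log(cos(3*y))/24


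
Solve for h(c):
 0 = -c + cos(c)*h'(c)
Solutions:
 h(c) = C1 + Integral(c/cos(c), c)


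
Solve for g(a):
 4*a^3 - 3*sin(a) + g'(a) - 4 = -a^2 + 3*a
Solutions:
 g(a) = C1 - a^4 - a^3/3 + 3*a^2/2 + 4*a - 3*cos(a)


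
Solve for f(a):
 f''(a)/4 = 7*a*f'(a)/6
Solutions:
 f(a) = C1 + C2*erfi(sqrt(21)*a/3)


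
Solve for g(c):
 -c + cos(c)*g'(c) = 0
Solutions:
 g(c) = C1 + Integral(c/cos(c), c)


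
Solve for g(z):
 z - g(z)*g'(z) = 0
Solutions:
 g(z) = -sqrt(C1 + z^2)
 g(z) = sqrt(C1 + z^2)


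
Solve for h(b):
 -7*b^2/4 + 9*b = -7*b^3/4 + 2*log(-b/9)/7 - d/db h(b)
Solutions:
 h(b) = C1 - 7*b^4/16 + 7*b^3/12 - 9*b^2/2 + 2*b*log(-b)/7 + 2*b*(-2*log(3) - 1)/7


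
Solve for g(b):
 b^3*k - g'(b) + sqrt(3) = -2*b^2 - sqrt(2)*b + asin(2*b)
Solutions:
 g(b) = C1 + b^4*k/4 + 2*b^3/3 + sqrt(2)*b^2/2 - b*asin(2*b) + sqrt(3)*b - sqrt(1 - 4*b^2)/2


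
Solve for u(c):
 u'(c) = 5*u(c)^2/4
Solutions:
 u(c) = -4/(C1 + 5*c)


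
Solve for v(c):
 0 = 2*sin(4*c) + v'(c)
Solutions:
 v(c) = C1 + cos(4*c)/2


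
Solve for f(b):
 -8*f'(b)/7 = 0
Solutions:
 f(b) = C1


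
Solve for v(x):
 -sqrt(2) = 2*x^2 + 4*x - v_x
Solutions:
 v(x) = C1 + 2*x^3/3 + 2*x^2 + sqrt(2)*x


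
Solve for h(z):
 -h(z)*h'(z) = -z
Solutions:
 h(z) = -sqrt(C1 + z^2)
 h(z) = sqrt(C1 + z^2)


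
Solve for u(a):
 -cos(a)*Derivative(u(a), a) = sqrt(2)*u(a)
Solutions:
 u(a) = C1*(sin(a) - 1)^(sqrt(2)/2)/(sin(a) + 1)^(sqrt(2)/2)


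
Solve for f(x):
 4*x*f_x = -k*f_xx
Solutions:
 f(x) = C1 + C2*sqrt(k)*erf(sqrt(2)*x*sqrt(1/k))


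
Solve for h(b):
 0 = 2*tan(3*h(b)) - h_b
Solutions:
 h(b) = -asin(C1*exp(6*b))/3 + pi/3
 h(b) = asin(C1*exp(6*b))/3


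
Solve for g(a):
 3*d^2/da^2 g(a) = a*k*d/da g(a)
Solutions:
 g(a) = Piecewise((-sqrt(6)*sqrt(pi)*C1*erf(sqrt(6)*a*sqrt(-k)/6)/(2*sqrt(-k)) - C2, (k > 0) | (k < 0)), (-C1*a - C2, True))


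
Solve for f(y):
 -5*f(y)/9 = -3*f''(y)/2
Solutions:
 f(y) = C1*exp(-sqrt(30)*y/9) + C2*exp(sqrt(30)*y/9)


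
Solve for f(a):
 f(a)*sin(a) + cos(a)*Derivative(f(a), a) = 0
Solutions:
 f(a) = C1*cos(a)


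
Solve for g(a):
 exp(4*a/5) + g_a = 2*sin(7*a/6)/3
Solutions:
 g(a) = C1 - 5*exp(4*a/5)/4 - 4*cos(7*a/6)/7


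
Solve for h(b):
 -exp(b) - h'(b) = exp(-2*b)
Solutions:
 h(b) = C1 - exp(b) + exp(-2*b)/2


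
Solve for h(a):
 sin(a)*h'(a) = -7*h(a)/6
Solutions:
 h(a) = C1*(cos(a) + 1)^(7/12)/(cos(a) - 1)^(7/12)


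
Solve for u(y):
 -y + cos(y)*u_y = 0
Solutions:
 u(y) = C1 + Integral(y/cos(y), y)


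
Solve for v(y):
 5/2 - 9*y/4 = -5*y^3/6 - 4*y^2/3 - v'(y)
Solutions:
 v(y) = C1 - 5*y^4/24 - 4*y^3/9 + 9*y^2/8 - 5*y/2


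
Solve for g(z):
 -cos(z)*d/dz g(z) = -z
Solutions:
 g(z) = C1 + Integral(z/cos(z), z)


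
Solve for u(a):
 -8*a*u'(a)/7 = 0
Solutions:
 u(a) = C1


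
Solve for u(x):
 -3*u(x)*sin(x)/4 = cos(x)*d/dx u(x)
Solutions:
 u(x) = C1*cos(x)^(3/4)


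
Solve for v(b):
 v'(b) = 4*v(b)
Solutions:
 v(b) = C1*exp(4*b)


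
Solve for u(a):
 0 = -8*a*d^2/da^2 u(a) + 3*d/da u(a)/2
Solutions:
 u(a) = C1 + C2*a^(19/16)


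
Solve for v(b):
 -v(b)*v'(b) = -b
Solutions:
 v(b) = -sqrt(C1 + b^2)
 v(b) = sqrt(C1 + b^2)


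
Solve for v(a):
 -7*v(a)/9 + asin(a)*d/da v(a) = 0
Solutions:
 v(a) = C1*exp(7*Integral(1/asin(a), a)/9)


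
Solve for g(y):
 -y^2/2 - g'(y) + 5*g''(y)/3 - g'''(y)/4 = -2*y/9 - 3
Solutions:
 g(y) = C1 + C2*exp(2*y/3) + C3*exp(6*y) - y^3/6 - 13*y^2/18 + 91*y/108


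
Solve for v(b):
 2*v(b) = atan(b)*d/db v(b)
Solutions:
 v(b) = C1*exp(2*Integral(1/atan(b), b))


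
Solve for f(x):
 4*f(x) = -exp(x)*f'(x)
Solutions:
 f(x) = C1*exp(4*exp(-x))


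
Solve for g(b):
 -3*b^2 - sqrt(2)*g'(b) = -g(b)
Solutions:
 g(b) = C1*exp(sqrt(2)*b/2) + 3*b^2 + 6*sqrt(2)*b + 12


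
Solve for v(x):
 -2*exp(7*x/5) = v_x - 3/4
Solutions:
 v(x) = C1 + 3*x/4 - 10*exp(7*x/5)/7


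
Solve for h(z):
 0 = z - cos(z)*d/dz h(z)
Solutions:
 h(z) = C1 + Integral(z/cos(z), z)


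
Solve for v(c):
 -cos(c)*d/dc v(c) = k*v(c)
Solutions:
 v(c) = C1*exp(k*(log(sin(c) - 1) - log(sin(c) + 1))/2)


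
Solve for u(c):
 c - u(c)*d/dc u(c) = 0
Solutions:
 u(c) = -sqrt(C1 + c^2)
 u(c) = sqrt(C1 + c^2)


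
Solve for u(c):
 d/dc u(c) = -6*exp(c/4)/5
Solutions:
 u(c) = C1 - 24*exp(c/4)/5


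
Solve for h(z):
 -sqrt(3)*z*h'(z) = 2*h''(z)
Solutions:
 h(z) = C1 + C2*erf(3^(1/4)*z/2)


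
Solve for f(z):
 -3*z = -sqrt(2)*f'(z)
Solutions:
 f(z) = C1 + 3*sqrt(2)*z^2/4


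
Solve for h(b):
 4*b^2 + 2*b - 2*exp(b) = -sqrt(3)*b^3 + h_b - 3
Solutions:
 h(b) = C1 + sqrt(3)*b^4/4 + 4*b^3/3 + b^2 + 3*b - 2*exp(b)


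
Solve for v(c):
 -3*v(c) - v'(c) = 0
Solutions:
 v(c) = C1*exp(-3*c)


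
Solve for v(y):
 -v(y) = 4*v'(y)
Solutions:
 v(y) = C1*exp(-y/4)


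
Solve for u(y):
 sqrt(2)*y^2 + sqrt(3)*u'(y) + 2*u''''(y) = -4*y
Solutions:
 u(y) = C1 + C4*exp(-2^(2/3)*3^(1/6)*y/2) - sqrt(6)*y^3/9 - 2*sqrt(3)*y^2/3 + (C2*sin(6^(2/3)*y/4) + C3*cos(6^(2/3)*y/4))*exp(2^(2/3)*3^(1/6)*y/4)


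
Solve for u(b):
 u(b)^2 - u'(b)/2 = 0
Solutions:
 u(b) = -1/(C1 + 2*b)


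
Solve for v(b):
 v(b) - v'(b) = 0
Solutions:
 v(b) = C1*exp(b)


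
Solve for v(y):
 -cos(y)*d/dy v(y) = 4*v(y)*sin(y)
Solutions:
 v(y) = C1*cos(y)^4


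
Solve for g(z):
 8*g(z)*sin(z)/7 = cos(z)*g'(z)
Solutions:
 g(z) = C1/cos(z)^(8/7)


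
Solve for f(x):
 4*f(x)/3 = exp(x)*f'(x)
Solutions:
 f(x) = C1*exp(-4*exp(-x)/3)


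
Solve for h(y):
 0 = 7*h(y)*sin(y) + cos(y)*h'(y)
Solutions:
 h(y) = C1*cos(y)^7


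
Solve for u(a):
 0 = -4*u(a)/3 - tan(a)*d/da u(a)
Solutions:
 u(a) = C1/sin(a)^(4/3)


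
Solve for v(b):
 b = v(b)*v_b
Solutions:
 v(b) = -sqrt(C1 + b^2)
 v(b) = sqrt(C1 + b^2)


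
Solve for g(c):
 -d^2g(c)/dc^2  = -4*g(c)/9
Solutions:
 g(c) = C1*exp(-2*c/3) + C2*exp(2*c/3)


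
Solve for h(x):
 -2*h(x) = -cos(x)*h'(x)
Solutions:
 h(x) = C1*(sin(x) + 1)/(sin(x) - 1)


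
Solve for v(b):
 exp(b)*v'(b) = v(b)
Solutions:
 v(b) = C1*exp(-exp(-b))


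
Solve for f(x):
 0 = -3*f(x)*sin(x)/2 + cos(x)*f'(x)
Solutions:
 f(x) = C1/cos(x)^(3/2)


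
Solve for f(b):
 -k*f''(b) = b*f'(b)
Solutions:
 f(b) = C1 + C2*sqrt(k)*erf(sqrt(2)*b*sqrt(1/k)/2)


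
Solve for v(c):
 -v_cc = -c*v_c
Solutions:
 v(c) = C1 + C2*erfi(sqrt(2)*c/2)


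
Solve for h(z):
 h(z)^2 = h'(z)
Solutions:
 h(z) = -1/(C1 + z)


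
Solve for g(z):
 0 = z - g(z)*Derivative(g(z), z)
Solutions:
 g(z) = -sqrt(C1 + z^2)
 g(z) = sqrt(C1 + z^2)


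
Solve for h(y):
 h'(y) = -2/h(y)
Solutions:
 h(y) = -sqrt(C1 - 4*y)
 h(y) = sqrt(C1 - 4*y)


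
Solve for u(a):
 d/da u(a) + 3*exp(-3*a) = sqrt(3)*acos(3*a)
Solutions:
 u(a) = C1 + sqrt(3)*a*acos(3*a) - sqrt(3)*sqrt(1 - 9*a^2)/3 + exp(-3*a)
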